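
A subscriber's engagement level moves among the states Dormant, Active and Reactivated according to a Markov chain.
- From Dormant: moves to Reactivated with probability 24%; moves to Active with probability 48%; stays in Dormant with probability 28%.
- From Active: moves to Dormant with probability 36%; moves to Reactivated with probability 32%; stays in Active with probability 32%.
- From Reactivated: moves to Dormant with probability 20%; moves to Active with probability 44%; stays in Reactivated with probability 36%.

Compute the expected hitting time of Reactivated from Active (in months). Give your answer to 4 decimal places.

Let t(s) be the expected number of months to first reach Reactivated from state s, with t(Reactivated) = 0. Conditioning on the first month:
t(Dormant) = 1 + 0.28·t(Dormant) + 0.48·t(Active)
t(Active) = 1 + 0.36·t(Dormant) + 0.32·t(Active)
Solving: t(Dormant) = 3.6616, t(Active) = 3.4091.
Expected months from Active to Reactivated: 3.4091.

3.4091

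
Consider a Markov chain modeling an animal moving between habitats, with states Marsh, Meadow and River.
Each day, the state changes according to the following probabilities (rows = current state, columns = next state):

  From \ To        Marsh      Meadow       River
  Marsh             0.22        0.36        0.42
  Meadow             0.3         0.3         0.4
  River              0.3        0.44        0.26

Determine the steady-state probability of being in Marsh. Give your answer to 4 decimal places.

Let the stationary distribution be π with π = πP and π_1 + π_2 + π_3 = 1.
π_1 = 0.22·π_1 + 0.3·π_2 + 0.3·π_3
π_2 = 0.36·π_1 + 0.3·π_2 + 0.44·π_3
Solving with the normalization constraint gives π = (0.2778, 0.3665, 0.3558).
So the stationary probability of Marsh is 0.2778.

0.2778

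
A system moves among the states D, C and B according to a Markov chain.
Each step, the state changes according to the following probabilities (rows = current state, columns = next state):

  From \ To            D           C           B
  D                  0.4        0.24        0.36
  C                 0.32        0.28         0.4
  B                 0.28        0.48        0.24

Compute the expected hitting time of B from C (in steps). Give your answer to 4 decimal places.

2.5901

Let t(s) be the expected number of steps to first reach B from state s, with t(B) = 0. Conditioning on the first step:
t(D) = 1 + 0.4·t(D) + 0.24·t(C)
t(C) = 1 + 0.32·t(D) + 0.28·t(C)
Solving: t(D) = 2.7027, t(C) = 2.5901.
Expected steps from C to B: 2.5901.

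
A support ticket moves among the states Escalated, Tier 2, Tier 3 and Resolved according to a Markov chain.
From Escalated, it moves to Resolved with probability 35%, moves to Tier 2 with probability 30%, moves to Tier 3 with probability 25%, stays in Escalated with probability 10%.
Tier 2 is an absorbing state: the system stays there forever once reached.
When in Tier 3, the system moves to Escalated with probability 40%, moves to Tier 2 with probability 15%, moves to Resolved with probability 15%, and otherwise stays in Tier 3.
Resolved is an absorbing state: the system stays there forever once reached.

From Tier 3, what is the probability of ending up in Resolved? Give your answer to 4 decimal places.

0.5189

Let h(s) be the probability of absorption at Resolved starting from transient state s. Then h(Resolved) = 1 and h(Tier 2) = 0. By first-step analysis:
h(Escalated) = 0.1·h(Escalated) + 0.3·0 + 0.25·h(Tier 3) + 0.35·1
h(Tier 3) = 0.4·h(Escalated) + 0.15·0 + 0.3·h(Tier 3) + 0.15·1
Solving: h(Escalated) = 0.5330, h(Tier 3) = 0.5189.
Starting from Tier 3, the probability is 0.5189.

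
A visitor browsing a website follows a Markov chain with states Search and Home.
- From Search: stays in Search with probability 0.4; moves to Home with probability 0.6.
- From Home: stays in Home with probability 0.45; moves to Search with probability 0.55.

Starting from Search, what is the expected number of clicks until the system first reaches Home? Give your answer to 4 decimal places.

1.6667

Let t(s) be the expected number of clicks to first reach Home from state s, with t(Home) = 0. Conditioning on the first click:
t(Search) = 1 + 0.4·t(Search)
Solving: t(Search) = 1.6667.
Expected clicks from Search to Home: 1.6667.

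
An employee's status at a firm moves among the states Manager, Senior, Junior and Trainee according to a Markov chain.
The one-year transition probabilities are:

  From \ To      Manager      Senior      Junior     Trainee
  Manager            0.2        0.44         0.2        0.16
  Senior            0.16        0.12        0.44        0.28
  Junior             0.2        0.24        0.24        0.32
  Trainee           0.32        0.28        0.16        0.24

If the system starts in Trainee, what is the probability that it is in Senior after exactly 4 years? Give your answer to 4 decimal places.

Propagate the distribution vector 4 years from Trainee.
After 0 years: (0.0000, 0.0000, 0.0000, 1.0000)
After 1 year: (0.3200, 0.2800, 0.1600, 0.2400)
After 2 years: (0.2176, 0.2800, 0.2640, 0.2384)
After 3 years: (0.2174, 0.2595, 0.2682, 0.2549)
After 4 years: (0.2202, 0.2625, 0.2628, 0.2544)
P(in Senior after 4 years) = 0.2625

0.2625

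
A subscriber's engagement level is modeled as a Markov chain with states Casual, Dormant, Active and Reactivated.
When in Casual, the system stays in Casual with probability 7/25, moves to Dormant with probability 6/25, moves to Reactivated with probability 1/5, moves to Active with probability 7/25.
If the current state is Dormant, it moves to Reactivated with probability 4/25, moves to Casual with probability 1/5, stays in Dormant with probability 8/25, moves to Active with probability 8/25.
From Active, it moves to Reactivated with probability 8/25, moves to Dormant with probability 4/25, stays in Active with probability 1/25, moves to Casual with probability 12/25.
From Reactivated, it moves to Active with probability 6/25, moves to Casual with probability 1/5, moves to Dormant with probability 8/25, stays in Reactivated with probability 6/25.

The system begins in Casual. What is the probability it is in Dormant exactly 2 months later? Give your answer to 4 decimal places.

Propagate the distribution vector 2 months from Casual.
After 0 months: (1.0000, 0.0000, 0.0000, 0.0000)
After 1 month: (0.2800, 0.2400, 0.2800, 0.2000)
After 2 months: (0.3008, 0.2528, 0.2144, 0.2320)
P(in Dormant after 2 months) = 0.2528

0.2528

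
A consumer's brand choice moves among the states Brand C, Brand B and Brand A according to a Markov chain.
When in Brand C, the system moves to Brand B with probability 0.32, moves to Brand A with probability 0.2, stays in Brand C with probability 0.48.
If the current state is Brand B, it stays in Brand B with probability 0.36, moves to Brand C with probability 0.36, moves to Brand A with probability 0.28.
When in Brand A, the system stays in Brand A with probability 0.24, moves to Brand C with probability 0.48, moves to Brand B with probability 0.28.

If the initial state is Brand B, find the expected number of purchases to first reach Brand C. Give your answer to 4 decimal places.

2.5490

Let t(s) be the expected number of purchases to first reach Brand C from state s, with t(Brand C) = 0. Conditioning on the first purchase:
t(Brand B) = 1 + 0.36·t(Brand B) + 0.28·t(Brand A)
t(Brand A) = 1 + 0.28·t(Brand B) + 0.24·t(Brand A)
Solving: t(Brand B) = 2.5490, t(Brand A) = 2.2549.
Expected purchases from Brand B to Brand C: 2.5490.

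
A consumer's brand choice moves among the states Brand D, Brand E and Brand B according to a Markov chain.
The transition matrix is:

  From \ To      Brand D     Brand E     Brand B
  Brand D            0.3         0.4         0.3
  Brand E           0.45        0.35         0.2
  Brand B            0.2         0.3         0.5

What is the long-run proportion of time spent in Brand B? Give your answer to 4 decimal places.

0.3313

Let the stationary distribution be π with π = πP and π_1 + π_2 + π_3 = 1.
π_1 = 0.3·π_1 + 0.45·π_2 + 0.2·π_3
π_2 = 0.4·π_1 + 0.35·π_2 + 0.3·π_3
Solving with the normalization constraint gives π = (0.3193, 0.3494, 0.3313).
So the stationary probability of Brand B is 0.3313.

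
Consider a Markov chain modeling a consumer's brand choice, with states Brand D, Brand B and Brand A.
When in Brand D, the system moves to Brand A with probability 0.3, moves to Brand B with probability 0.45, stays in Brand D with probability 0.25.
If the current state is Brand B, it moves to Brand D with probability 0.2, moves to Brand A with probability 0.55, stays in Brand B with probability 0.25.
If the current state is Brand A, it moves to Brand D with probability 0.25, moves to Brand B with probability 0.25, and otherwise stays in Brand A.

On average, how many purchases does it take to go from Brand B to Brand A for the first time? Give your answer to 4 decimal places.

Let t(s) be the expected number of purchases to first reach Brand A from state s, with t(Brand A) = 0. Conditioning on the first purchase:
t(Brand D) = 1 + 0.25·t(Brand D) + 0.45·t(Brand B)
t(Brand B) = 1 + 0.2·t(Brand D) + 0.25·t(Brand B)
Solving: t(Brand D) = 2.5397, t(Brand B) = 2.0106.
Expected purchases from Brand B to Brand A: 2.0106.

2.0106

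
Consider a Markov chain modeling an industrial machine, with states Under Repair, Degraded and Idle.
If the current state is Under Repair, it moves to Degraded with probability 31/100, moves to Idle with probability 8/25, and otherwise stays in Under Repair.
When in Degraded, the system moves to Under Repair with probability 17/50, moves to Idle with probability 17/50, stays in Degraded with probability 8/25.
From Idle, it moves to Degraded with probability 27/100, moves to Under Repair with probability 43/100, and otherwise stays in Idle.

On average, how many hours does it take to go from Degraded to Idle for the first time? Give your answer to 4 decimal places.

3.0031

Let t(s) be the expected number of hours to first reach Idle from state s, with t(Idle) = 0. Conditioning on the first hour:
t(Under Repair) = 1 + 0.37·t(Under Repair) + 0.31·t(Degraded)
t(Degraded) = 1 + 0.34·t(Under Repair) + 0.32·t(Degraded)
Solving: t(Under Repair) = 3.0650, t(Degraded) = 3.0031.
Expected hours from Degraded to Idle: 3.0031.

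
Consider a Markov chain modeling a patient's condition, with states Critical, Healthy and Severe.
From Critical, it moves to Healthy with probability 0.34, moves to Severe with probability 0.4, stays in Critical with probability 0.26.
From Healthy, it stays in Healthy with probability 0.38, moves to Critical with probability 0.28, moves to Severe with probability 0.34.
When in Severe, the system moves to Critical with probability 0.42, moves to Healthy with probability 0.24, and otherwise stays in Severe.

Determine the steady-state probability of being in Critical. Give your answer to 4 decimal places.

Let the stationary distribution be π with π = πP and π_1 + π_2 + π_3 = 1.
π_1 = 0.26·π_1 + 0.28·π_2 + 0.42·π_3
π_2 = 0.34·π_1 + 0.38·π_2 + 0.24·π_3
Solving with the normalization constraint gives π = (0.3238, 0.3167, 0.3594).
So the stationary probability of Critical is 0.3238.

0.3238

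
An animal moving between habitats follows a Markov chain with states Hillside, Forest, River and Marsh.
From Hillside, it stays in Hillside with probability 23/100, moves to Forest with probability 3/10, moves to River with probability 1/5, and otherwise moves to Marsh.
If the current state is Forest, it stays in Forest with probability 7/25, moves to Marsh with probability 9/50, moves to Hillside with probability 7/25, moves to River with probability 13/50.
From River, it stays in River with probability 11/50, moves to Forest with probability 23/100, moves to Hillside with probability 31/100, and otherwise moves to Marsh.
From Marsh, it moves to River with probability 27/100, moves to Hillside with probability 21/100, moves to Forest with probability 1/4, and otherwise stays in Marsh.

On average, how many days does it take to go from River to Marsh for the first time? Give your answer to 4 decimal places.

Let t(s) be the expected number of days to first reach Marsh from state s, with t(Marsh) = 0. Conditioning on the first day:
t(Hillside) = 1 + 0.23·t(Hillside) + 0.3·t(Forest) + 0.2·t(River)
t(Forest) = 1 + 0.28·t(Hillside) + 0.28·t(Forest) + 0.26·t(River)
t(River) = 1 + 0.31·t(Hillside) + 0.23·t(Forest) + 0.22·t(River)
Solving: t(Hillside) = 4.1971, t(Forest) = 4.5734, t(River) = 4.2987.
Expected days from River to Marsh: 4.2987.

4.2987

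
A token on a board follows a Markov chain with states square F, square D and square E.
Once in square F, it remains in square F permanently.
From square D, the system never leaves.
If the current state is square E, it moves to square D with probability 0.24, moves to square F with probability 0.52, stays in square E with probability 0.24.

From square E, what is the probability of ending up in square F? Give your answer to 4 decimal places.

Let h(s) be the probability of absorption at square F starting from transient state s. Then h(square F) = 1 and h(square D) = 0. By first-step analysis:
h(square E) = 0.52·1 + 0.24·0 + 0.24·h(square E)
Solving: h(square E) = 0.6842.
Starting from square E, the probability is 0.6842.

0.6842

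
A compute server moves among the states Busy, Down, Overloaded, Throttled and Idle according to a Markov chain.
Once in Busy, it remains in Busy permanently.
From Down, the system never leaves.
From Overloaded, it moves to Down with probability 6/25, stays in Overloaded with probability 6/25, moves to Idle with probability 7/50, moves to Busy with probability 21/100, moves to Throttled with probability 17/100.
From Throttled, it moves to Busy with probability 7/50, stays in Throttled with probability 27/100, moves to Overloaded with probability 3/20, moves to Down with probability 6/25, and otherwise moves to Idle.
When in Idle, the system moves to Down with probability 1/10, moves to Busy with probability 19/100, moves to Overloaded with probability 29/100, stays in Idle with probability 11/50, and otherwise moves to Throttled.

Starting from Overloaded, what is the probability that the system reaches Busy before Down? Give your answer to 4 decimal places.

0.4709

Let h(s) be the probability of absorption at Busy starting from transient state s. Then h(Busy) = 1 and h(Down) = 0. By first-step analysis:
h(Overloaded) = 0.21·1 + 0.24·0 + 0.24·h(Overloaded) + 0.17·h(Throttled) + 0.14·h(Idle)
h(Throttled) = 0.14·1 + 0.24·0 + 0.15·h(Overloaded) + 0.27·h(Throttled) + 0.2·h(Idle)
h(Idle) = 0.19·1 + 0.1·0 + 0.29·h(Overloaded) + 0.2·h(Throttled) + 0.22·h(Idle)
Solving: h(Overloaded) = 0.4709, h(Throttled) = 0.4337, h(Idle) = 0.5299.
Starting from Overloaded, the probability is 0.4709.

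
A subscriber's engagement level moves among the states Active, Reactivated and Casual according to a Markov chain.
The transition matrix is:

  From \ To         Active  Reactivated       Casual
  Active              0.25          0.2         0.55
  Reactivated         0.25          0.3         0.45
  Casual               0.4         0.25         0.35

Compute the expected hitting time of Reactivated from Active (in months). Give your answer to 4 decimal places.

Let t(s) be the expected number of months to first reach Reactivated from state s, with t(Reactivated) = 0. Conditioning on the first month:
t(Active) = 1 + 0.25·t(Active) + 0.55·t(Casual)
t(Casual) = 1 + 0.4·t(Active) + 0.35·t(Casual)
Solving: t(Active) = 4.4860, t(Casual) = 4.2991.
Expected months from Active to Reactivated: 4.4860.

4.4860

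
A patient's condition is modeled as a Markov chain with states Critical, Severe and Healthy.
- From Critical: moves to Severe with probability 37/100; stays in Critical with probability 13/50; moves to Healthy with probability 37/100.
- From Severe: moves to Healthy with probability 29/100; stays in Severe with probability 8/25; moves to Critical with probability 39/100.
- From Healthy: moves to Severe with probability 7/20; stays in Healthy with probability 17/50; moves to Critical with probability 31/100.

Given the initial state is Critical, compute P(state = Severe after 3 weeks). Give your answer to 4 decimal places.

0.3462

Propagate the distribution vector 3 weeks from Critical.
After 0 weeks: (1.0000, 0.0000, 0.0000)
After 1 week: (0.2600, 0.3700, 0.3700)
After 2 weeks: (0.3266, 0.3441, 0.3293)
After 3 weeks: (0.3212, 0.3462, 0.3326)
P(in Severe after 3 weeks) = 0.3462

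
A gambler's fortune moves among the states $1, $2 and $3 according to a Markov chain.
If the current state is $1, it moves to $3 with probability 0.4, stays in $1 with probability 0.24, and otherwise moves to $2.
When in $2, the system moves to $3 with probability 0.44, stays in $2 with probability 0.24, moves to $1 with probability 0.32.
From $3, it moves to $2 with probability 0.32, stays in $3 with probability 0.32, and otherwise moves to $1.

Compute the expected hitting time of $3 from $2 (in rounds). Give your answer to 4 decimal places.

Let t(s) be the expected number of rounds to first reach $3 from state s, with t($3) = 0. Conditioning on the first round:
t($1) = 1 + 0.24·t($1) + 0.36·t($2)
t($2) = 1 + 0.32·t($1) + 0.24·t($2)
Solving: t($1) = 2.4221, t($2) = 2.3356.
Expected rounds from $2 to $3: 2.3356.

2.3356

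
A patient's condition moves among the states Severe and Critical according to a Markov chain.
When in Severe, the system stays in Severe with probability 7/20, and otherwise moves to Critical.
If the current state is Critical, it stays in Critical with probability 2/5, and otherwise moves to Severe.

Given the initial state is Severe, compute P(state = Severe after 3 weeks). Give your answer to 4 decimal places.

Propagate the distribution vector 3 weeks from Severe.
After 0 weeks: (1.0000, 0.0000)
After 1 week: (0.3500, 0.6500)
After 2 weeks: (0.5125, 0.4875)
After 3 weeks: (0.4719, 0.5281)
P(in Severe after 3 weeks) = 0.4719

0.4719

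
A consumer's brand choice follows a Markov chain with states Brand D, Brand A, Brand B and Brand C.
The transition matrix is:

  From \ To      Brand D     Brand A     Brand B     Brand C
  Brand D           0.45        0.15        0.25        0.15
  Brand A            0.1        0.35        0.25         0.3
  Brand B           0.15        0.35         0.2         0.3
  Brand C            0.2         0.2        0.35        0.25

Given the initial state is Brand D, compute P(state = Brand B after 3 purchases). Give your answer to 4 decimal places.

0.2599

Propagate the distribution vector 3 purchases from Brand D.
After 0 purchases: (1.0000, 0.0000, 0.0000, 0.0000)
After 1 purchase: (0.4500, 0.1500, 0.2500, 0.1500)
After 2 purchases: (0.2850, 0.2375, 0.2525, 0.2250)
After 3 purchases: (0.2349, 0.2593, 0.2599, 0.2460)
P(in Brand B after 3 purchases) = 0.2599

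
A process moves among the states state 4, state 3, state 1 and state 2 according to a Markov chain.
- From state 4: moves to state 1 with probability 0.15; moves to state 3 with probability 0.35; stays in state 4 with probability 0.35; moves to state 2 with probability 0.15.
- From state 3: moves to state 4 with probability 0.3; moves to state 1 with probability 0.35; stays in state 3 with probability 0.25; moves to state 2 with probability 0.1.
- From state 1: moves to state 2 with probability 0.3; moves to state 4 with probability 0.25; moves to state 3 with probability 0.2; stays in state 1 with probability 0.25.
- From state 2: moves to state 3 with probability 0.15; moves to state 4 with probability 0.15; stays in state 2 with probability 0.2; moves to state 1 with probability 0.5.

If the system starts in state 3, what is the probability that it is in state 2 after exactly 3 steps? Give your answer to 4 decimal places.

Propagate the distribution vector 3 steps from state 3.
After 0 steps: (0.0000, 1.0000, 0.0000, 0.0000)
After 1 step: (0.3000, 0.2500, 0.3500, 0.1000)
After 2 steps: (0.2825, 0.2525, 0.2700, 0.1950)
After 3 steps: (0.2714, 0.2453, 0.2958, 0.1876)
P(in state 2 after 3 steps) = 0.1876

0.1876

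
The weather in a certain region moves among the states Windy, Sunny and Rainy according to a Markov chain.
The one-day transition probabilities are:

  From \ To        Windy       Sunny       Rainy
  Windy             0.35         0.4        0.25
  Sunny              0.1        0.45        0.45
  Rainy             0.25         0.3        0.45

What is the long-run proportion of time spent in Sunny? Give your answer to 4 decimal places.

0.3782

Let the stationary distribution be π with π = πP and π_1 + π_2 + π_3 = 1.
π_1 = 0.35·π_1 + 0.1·π_2 + 0.25·π_3
π_2 = 0.4·π_1 + 0.45·π_2 + 0.3·π_3
Solving with the normalization constraint gives π = (0.2147, 0.3782, 0.4071).
So the stationary probability of Sunny is 0.3782.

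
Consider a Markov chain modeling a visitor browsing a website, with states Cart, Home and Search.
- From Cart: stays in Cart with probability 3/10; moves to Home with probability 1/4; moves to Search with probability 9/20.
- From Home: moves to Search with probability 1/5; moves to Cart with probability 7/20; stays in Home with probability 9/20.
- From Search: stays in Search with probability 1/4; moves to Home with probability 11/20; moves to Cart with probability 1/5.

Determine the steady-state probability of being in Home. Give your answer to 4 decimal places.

Let the stationary distribution be π with π = πP and π_1 + π_2 + π_3 = 1.
π_1 = 0.3·π_1 + 0.35·π_2 + 0.2·π_3
π_2 = 0.25·π_1 + 0.45·π_2 + 0.55·π_3
Solving with the normalization constraint gives π = (0.2923, 0.4203, 0.2874).
So the stationary probability of Home is 0.4203.

0.4203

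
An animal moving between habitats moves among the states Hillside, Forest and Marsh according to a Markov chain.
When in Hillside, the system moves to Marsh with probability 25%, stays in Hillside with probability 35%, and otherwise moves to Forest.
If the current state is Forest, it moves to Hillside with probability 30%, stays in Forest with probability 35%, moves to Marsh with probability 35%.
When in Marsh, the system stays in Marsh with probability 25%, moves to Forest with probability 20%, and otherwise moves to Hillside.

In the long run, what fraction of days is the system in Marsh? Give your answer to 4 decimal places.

Let the stationary distribution be π with π = πP and π_1 + π_2 + π_3 = 1.
π_1 = 0.35·π_1 + 0.3·π_2 + 0.55·π_3
π_2 = 0.4·π_1 + 0.35·π_2 + 0.2·π_3
Solving with the normalization constraint gives π = (0.3902, 0.3271, 0.2827).
So the stationary probability of Marsh is 0.2827.

0.2827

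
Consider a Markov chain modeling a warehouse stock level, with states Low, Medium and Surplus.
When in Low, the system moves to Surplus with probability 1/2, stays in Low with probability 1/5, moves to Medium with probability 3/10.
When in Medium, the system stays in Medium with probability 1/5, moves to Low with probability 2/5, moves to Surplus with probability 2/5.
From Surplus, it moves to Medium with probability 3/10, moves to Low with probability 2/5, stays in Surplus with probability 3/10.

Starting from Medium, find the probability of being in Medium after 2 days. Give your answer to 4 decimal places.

0.2800

Sum over the intermediate state after 1 day:
P = P(Medium→Low)·P(Low→Medium) + P(Medium→Medium)·P(Medium→Medium) + P(Medium→Surplus)·P(Surplus→Medium)
  = 0.4×0.3 + 0.2×0.2 + 0.4×0.3
  = 0.1200 + 0.0400 + 0.1200 = 0.2800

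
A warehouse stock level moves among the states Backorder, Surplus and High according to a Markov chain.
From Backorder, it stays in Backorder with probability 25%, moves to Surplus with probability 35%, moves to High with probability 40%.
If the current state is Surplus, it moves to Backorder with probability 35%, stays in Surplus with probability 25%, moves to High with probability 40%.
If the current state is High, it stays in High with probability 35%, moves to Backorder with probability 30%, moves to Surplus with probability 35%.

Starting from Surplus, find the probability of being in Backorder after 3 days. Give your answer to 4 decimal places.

Propagate the distribution vector 3 days from Surplus.
After 0 days: (0.0000, 1.0000, 0.0000)
After 1 day: (0.3500, 0.2500, 0.4000)
After 2 days: (0.2950, 0.3250, 0.3800)
After 3 days: (0.3015, 0.3175, 0.3810)
P(in Backorder after 3 days) = 0.3015

0.3015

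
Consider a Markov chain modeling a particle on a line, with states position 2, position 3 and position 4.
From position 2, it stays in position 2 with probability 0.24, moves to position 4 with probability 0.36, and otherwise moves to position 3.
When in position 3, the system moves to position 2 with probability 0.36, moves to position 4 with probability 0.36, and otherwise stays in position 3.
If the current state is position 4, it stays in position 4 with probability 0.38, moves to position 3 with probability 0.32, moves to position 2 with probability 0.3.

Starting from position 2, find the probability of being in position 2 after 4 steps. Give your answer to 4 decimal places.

0.3019

Propagate the distribution vector 4 steps from position 2.
After 0 steps: (1.0000, 0.0000, 0.0000)
After 1 step: (0.2400, 0.4000, 0.3600)
After 2 steps: (0.3096, 0.3232, 0.3672)
After 3 steps: (0.3008, 0.3318, 0.3673)
After 4 steps: (0.3019, 0.3308, 0.3673)
P(in position 2 after 4 steps) = 0.3019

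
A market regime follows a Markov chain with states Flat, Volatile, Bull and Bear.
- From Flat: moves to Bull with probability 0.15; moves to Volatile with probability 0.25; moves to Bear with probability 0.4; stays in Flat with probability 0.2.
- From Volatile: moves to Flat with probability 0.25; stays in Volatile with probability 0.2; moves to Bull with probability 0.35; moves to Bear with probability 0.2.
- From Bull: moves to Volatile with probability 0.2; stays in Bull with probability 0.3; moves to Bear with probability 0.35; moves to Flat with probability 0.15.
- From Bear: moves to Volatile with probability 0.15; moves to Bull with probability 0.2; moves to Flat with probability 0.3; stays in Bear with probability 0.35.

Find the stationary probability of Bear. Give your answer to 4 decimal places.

0.3323

Let the stationary distribution be π with π = πP and π_1 + π_2 + π_3 + π_4 = 1.
π_1 = 0.2·π_1 + 0.25·π_2 + 0.15·π_3 + 0.3·π_4
π_2 = 0.25·π_1 + 0.2·π_2 + 0.2·π_3 + 0.15·π_4
π_3 = 0.15·π_1 + 0.35·π_2 + 0.3·π_3 + 0.2·π_4
Solving with the normalization constraint gives π = (0.2309, 0.1949, 0.2419, 0.3323).
So the stationary probability of Bear is 0.3323.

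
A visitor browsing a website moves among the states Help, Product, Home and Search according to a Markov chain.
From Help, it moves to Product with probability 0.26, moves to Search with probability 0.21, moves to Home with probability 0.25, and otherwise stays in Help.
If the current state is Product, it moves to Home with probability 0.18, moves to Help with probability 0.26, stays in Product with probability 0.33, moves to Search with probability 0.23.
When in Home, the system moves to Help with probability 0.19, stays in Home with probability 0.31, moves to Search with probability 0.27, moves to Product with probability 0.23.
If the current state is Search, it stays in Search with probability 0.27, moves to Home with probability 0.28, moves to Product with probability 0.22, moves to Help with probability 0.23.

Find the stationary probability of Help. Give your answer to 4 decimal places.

0.2396

Let the stationary distribution be π with π = πP and π_1 + π_2 + π_3 + π_4 = 1.
π_1 = 0.28·π_1 + 0.26·π_2 + 0.19·π_3 + 0.23·π_4
π_2 = 0.26·π_1 + 0.33·π_2 + 0.23·π_3 + 0.22·π_4
π_3 = 0.25·π_1 + 0.18·π_2 + 0.31·π_3 + 0.28·π_4
Solving with the normalization constraint gives π = (0.2396, 0.2608, 0.2544, 0.2452).
So the stationary probability of Help is 0.2396.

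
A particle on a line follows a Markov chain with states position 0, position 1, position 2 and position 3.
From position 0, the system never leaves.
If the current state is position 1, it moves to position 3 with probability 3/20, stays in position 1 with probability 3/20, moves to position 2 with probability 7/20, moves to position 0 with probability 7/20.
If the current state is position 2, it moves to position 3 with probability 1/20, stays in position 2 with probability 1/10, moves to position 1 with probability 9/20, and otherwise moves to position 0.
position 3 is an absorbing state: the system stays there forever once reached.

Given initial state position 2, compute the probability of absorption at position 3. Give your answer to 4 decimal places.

0.1811

Let h(s) be the probability of absorption at position 3 starting from transient state s. Then h(position 3) = 1 and h(position 0) = 0. By first-step analysis:
h(position 1) = 0.35·0 + 0.15·h(position 1) + 0.35·h(position 2) + 0.15·1
h(position 2) = 0.4·0 + 0.45·h(position 1) + 0.1·h(position 2) + 0.05·1
Solving: h(position 1) = 0.2510, h(position 2) = 0.1811.
Starting from position 2, the probability is 0.1811.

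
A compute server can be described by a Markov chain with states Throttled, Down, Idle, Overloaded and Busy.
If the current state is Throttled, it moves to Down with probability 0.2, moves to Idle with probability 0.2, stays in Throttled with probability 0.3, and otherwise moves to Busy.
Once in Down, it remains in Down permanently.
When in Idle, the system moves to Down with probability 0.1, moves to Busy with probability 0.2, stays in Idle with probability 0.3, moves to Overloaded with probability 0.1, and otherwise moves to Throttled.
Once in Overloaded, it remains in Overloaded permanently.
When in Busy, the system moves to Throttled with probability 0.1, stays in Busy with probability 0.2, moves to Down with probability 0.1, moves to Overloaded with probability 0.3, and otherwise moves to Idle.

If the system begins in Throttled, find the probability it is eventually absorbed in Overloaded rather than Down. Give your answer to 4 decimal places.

Let h(s) be the probability of absorption at Overloaded starting from transient state s. Then h(Overloaded) = 1 and h(Down) = 0. By first-step analysis:
h(Throttled) = 0.3·h(Throttled) + 0.2·0 + 0.2·h(Idle) + 0.3·h(Busy)
h(Idle) = 0.3·h(Throttled) + 0.1·0 + 0.3·h(Idle) + 0.1·1 + 0.2·h(Busy)
h(Busy) = 0.1·h(Throttled) + 0.1·0 + 0.3·h(Idle) + 0.3·1 + 0.2·h(Busy)
Solving: h(Throttled) = 0.4000, h(Idle) = 0.4880, h(Busy) = 0.6080.
Starting from Throttled, the probability is 0.4000.

0.4000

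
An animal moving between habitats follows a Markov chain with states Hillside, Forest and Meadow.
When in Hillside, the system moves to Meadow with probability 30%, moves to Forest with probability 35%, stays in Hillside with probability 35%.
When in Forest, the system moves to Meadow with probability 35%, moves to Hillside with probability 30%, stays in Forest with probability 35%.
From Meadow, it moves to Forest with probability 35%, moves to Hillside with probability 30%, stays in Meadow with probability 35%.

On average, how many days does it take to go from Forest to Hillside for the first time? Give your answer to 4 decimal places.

3.3333

Let t(s) be the expected number of days to first reach Hillside from state s, with t(Hillside) = 0. Conditioning on the first day:
t(Forest) = 1 + 0.35·t(Forest) + 0.35·t(Meadow)
t(Meadow) = 1 + 0.35·t(Forest) + 0.35·t(Meadow)
Solving: t(Forest) = 3.3333, t(Meadow) = 3.3333.
Expected days from Forest to Hillside: 3.3333.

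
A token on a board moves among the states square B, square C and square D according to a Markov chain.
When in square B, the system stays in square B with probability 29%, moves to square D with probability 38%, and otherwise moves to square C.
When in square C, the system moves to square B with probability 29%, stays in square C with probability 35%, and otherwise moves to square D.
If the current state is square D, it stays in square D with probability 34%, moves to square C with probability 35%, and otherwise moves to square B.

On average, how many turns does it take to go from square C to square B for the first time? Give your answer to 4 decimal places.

Let t(s) be the expected number of turns to first reach square B from state s, with t(square B) = 0. Conditioning on the first turn:
t(square C) = 1 + 0.35·t(square C) + 0.36·t(square D)
t(square D) = 1 + 0.35·t(square C) + 0.34·t(square D)
Solving: t(square C) = 3.3663, t(square D) = 3.3003.
Expected turns from square C to square B: 3.3663.

3.3663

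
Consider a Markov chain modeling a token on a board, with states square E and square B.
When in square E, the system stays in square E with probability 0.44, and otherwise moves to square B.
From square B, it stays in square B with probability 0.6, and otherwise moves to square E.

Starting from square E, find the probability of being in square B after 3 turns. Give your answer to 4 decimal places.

Propagate the distribution vector 3 turns from square E.
After 0 turns: (1.0000, 0.0000)
After 1 turn: (0.4400, 0.5600)
After 2 turns: (0.4176, 0.5824)
After 3 turns: (0.4167, 0.5833)
P(in square B after 3 turns) = 0.5833

0.5833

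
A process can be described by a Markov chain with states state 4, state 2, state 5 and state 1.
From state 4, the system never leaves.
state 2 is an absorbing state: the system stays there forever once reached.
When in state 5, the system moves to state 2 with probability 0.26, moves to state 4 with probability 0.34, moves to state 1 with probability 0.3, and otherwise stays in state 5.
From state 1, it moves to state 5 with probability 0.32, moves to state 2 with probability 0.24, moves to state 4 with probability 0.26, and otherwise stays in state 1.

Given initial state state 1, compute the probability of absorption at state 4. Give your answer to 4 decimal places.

Let h(s) be the probability of absorption at state 4 starting from transient state s. Then h(state 4) = 1 and h(state 2) = 0. By first-step analysis:
h(state 5) = 0.34·1 + 0.26·0 + 0.1·h(state 5) + 0.3·h(state 1)
h(state 1) = 0.26·1 + 0.24·0 + 0.32·h(state 5) + 0.18·h(state 1)
Solving: h(state 5) = 0.5558, h(state 1) = 0.5340.
Starting from state 1, the probability is 0.5340.

0.5340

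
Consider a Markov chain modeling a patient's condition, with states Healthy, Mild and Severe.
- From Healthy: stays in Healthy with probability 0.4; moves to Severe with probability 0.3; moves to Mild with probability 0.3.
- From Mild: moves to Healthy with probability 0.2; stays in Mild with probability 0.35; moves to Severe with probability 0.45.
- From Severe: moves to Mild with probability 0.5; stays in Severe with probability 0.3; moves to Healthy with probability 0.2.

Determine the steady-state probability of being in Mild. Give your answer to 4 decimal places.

Let the stationary distribution be π with π = πP and π_1 + π_2 + π_3 = 1.
π_1 = 0.4·π_1 + 0.2·π_2 + 0.2·π_3
π_2 = 0.3·π_1 + 0.35·π_2 + 0.5·π_3
Solving with the normalization constraint gives π = (0.2500, 0.3913, 0.3587).
So the stationary probability of Mild is 0.3913.

0.3913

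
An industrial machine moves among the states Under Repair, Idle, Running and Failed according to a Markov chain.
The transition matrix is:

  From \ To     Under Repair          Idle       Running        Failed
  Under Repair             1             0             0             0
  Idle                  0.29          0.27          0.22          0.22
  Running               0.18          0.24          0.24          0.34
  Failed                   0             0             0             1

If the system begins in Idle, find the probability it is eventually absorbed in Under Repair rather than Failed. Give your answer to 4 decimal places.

Let h(s) be the probability of absorption at Under Repair starting from transient state s. Then h(Under Repair) = 1 and h(Failed) = 0. By first-step analysis:
h(Idle) = 0.29·1 + 0.27·h(Idle) + 0.22·h(Running) + 0.22·0
h(Running) = 0.18·1 + 0.24·h(Idle) + 0.24·h(Running) + 0.34·0
Solving: h(Idle) = 0.5179, h(Running) = 0.4004.
Starting from Idle, the probability is 0.5179.

0.5179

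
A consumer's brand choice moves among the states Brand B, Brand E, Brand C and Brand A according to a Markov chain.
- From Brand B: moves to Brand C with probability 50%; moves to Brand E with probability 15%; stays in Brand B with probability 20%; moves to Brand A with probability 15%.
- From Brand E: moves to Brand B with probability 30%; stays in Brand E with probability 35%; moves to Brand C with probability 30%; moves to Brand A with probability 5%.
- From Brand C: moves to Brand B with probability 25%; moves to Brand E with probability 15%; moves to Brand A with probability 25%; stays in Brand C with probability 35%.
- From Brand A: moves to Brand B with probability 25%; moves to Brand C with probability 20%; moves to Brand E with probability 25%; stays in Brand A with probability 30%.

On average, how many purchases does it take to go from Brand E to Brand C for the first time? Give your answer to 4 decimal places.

Let t(s) be the expected number of purchases to first reach Brand C from state s, with t(Brand C) = 0. Conditioning on the first purchase:
t(Brand B) = 1 + 0.2·t(Brand B) + 0.15·t(Brand E) + 0.15·t(Brand A)
t(Brand E) = 1 + 0.3·t(Brand B) + 0.35·t(Brand E) + 0.05·t(Brand A)
t(Brand A) = 1 + 0.25·t(Brand B) + 0.25·t(Brand E) + 0.3·t(Brand A)
Solving: t(Brand B) = 2.4211, t(Brand E) = 2.9123, t(Brand A) = 3.3333.
Expected purchases from Brand E to Brand C: 2.9123.

2.9123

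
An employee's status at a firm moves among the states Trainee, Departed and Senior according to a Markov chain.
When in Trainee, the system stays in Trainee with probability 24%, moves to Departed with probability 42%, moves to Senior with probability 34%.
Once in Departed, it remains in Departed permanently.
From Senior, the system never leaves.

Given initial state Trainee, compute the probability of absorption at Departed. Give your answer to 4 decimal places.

0.5526

Let h(s) be the probability of absorption at Departed starting from transient state s. Then h(Departed) = 1 and h(Senior) = 0. By first-step analysis:
h(Trainee) = 0.24·h(Trainee) + 0.42·1 + 0.34·0
Solving: h(Trainee) = 0.5526.
Starting from Trainee, the probability is 0.5526.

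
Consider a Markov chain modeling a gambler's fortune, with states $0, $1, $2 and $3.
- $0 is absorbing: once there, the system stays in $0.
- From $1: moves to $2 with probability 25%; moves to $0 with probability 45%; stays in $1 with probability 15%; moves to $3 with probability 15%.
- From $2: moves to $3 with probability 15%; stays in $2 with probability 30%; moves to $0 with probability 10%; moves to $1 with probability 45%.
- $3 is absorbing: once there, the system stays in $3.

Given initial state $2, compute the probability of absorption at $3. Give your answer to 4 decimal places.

Let h(s) be the probability of absorption at $3 starting from transient state s. Then h($3) = 1 and h($0) = 0. By first-step analysis:
h($1) = 0.45·0 + 0.15·h($1) + 0.25·h($2) + 0.15·1
h($2) = 0.1·0 + 0.45·h($1) + 0.3·h($2) + 0.15·1
Solving: h($1) = 0.2953, h($2) = 0.4041.
Starting from $2, the probability is 0.4041.

0.4041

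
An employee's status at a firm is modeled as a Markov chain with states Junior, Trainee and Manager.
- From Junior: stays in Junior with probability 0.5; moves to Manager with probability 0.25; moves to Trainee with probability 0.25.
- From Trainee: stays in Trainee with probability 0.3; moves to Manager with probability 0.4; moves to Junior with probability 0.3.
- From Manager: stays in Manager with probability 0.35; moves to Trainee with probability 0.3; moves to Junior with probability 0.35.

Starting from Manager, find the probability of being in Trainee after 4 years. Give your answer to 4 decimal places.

Propagate the distribution vector 4 years from Manager.
After 0 years: (0.0000, 0.0000, 1.0000)
After 1 year: (0.3500, 0.3000, 0.3500)
After 2 years: (0.3875, 0.2825, 0.3300)
After 3 years: (0.3940, 0.2806, 0.3254)
After 4 years: (0.3951, 0.2803, 0.3246)
P(in Trainee after 4 years) = 0.2803

0.2803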